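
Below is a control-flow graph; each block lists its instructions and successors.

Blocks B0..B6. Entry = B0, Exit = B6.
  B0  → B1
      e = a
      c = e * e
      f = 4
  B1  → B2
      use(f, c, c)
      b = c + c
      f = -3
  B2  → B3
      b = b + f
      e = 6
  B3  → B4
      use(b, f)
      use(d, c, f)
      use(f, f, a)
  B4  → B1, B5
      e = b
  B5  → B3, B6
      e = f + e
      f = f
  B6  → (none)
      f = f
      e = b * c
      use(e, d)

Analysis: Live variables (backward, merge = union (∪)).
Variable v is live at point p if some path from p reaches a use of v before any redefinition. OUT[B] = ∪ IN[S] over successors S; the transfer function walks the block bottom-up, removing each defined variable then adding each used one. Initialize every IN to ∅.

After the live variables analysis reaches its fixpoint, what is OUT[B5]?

Answer: {a, b, c, d, f}

Working:
Fixpoint table:
  B0:  IN={a, d}  OUT={a, c, d, f}
  B1:  IN={a, c, d, f}  OUT={a, b, c, d, f}
  B2:  IN={a, b, c, d, f}  OUT={a, b, c, d, f}
  B3:  IN={a, b, c, d, f}  OUT={a, b, c, d, f}
  B4:  IN={a, b, c, d, f}  OUT={a, b, c, d, e, f}
  B5:  IN={a, b, c, d, e, f}  OUT={a, b, c, d, f}
  B6:  IN={b, c, d, f}  OUT={}

Merge at B5: OUT[B5] = IN[B3] ⊔ IN[B6] = {a, b, c, d, f}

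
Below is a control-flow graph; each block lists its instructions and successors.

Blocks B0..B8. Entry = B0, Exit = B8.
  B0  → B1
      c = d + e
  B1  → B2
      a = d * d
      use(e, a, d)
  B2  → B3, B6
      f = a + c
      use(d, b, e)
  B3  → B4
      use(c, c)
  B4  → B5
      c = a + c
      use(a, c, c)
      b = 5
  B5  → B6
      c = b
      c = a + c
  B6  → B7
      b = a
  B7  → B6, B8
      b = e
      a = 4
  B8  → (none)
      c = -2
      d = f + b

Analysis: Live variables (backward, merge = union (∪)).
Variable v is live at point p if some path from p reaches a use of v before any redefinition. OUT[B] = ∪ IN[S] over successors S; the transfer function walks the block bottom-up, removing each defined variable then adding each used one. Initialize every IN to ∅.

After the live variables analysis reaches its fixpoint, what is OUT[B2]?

Fixpoint table:
  B0:   IN={b, d, e}   OUT={b, c, d, e}
  B1:   IN={b, c, d, e}   OUT={a, b, c, d, e}
  B2:   IN={a, b, c, d, e}   OUT={a, c, e, f}
  B3:   IN={a, c, e, f}   OUT={a, c, e, f}
  B4:   IN={a, c, e, f}   OUT={a, b, e, f}
  B5:   IN={a, b, e, f}   OUT={a, e, f}
  B6:   IN={a, e, f}   OUT={e, f}
  B7:   IN={e, f}   OUT={a, b, e, f}
  B8:   IN={b, f}   OUT={}

Merge at B2: OUT[B2] = IN[B3] ⊔ IN[B6] = {a, c, e, f}

Answer: {a, c, e, f}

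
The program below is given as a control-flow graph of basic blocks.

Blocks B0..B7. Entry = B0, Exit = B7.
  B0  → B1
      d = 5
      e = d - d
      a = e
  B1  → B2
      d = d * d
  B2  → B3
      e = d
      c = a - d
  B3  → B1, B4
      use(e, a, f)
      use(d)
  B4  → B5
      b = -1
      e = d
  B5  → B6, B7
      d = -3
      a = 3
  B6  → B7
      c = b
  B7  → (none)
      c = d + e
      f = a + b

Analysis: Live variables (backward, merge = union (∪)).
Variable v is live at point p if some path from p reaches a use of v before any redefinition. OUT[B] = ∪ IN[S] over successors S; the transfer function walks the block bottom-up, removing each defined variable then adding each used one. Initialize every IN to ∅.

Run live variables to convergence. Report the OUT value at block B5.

Answer: {a, b, d, e}

Trace:
Converged values:
  B0:  IN={f}  OUT={a, d, f}
  B1:  IN={a, d, f}  OUT={a, d, f}
  B2:  IN={a, d, f}  OUT={a, d, e, f}
  B3:  IN={a, d, e, f}  OUT={a, d, f}
  B4:  IN={d}  OUT={b, e}
  B5:  IN={b, e}  OUT={a, b, d, e}
  B6:  IN={a, b, d, e}  OUT={a, b, d, e}
  B7:  IN={a, b, d, e}  OUT={}

Merge at B5: OUT[B5] = IN[B6] ⊔ IN[B7] = {a, b, d, e}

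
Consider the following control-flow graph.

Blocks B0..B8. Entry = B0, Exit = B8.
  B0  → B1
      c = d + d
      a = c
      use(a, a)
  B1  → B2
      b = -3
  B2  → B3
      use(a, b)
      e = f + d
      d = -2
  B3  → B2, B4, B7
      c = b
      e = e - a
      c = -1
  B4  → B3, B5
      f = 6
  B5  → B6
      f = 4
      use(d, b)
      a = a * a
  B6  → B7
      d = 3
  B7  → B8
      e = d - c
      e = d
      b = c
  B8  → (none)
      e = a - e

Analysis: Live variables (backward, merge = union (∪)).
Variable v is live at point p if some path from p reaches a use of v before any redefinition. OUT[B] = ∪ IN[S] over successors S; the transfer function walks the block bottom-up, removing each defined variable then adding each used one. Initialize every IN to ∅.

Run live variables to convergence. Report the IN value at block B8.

Converged values:
  B0:   IN={d, f}   OUT={a, d, f}
  B1:   IN={a, d, f}   OUT={a, b, d, f}
  B2:   IN={a, b, d, f}   OUT={a, b, d, e, f}
  B3:   IN={a, b, d, e, f}   OUT={a, b, c, d, e, f}
  B4:   IN={a, b, c, d, e}   OUT={a, b, c, d, e, f}
  B5:   IN={a, b, c, d}   OUT={a, c}
  B6:   IN={a, c}   OUT={a, c, d}
  B7:   IN={a, c, d}   OUT={a, e}
  B8:   IN={a, e}   OUT={}

B8 is the boundary node: OUT[B8] = {}
Applying B8's transfer function to that OUT value gives IN[B8] (row B8 above).

Answer: {a, e}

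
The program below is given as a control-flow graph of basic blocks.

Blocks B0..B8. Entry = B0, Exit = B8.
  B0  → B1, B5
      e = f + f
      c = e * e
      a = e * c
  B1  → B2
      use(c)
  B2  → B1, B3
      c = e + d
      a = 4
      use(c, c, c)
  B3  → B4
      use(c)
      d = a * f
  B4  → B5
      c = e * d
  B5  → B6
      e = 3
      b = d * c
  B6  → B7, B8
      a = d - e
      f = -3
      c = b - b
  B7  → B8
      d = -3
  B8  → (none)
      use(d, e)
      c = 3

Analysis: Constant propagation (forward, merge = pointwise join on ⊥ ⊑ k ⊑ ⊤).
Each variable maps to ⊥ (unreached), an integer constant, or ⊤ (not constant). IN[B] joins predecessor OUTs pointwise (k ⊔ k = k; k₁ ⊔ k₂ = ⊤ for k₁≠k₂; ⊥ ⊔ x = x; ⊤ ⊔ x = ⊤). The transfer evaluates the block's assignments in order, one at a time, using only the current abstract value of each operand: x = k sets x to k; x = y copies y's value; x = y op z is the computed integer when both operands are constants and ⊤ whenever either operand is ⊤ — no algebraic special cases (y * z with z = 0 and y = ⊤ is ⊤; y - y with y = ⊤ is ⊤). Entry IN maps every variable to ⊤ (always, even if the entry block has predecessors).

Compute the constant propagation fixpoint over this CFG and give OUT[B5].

Answer: {a: ⊤, b: ⊤, c: ⊤, d: ⊤, e: 3, f: ⊤}

Working:
Per-block solution:
  B0:   IN=(all ⊤)   OUT=(all ⊤)
  B1:   IN=(all ⊤)   OUT=(all ⊤)
  B2:   IN=(all ⊤)   OUT={a:4; rest ⊤}
  B3:   IN={a:4; rest ⊤}   OUT={a:4; rest ⊤}
  B4:   IN={a:4; rest ⊤}   OUT={a:4; rest ⊤}
  B5:   IN=(all ⊤)   OUT={e:3; rest ⊤}
  B6:   IN={e:3; rest ⊤}   OUT={e:3, f:-3; rest ⊤}
  B7:   IN={e:3, f:-3; rest ⊤}   OUT={d:-3, e:3, f:-3; rest ⊤}
  B8:   IN={e:3, f:-3; rest ⊤}   OUT={c:3, e:3, f:-3; rest ⊤}

Merge at B5: IN[B5] = OUT[B0] ⊔ OUT[B4] = {a: ⊤, b: ⊤, c: ⊤, d: ⊤, e: ⊤, f: ⊤}
Applying B5's transfer function to that IN value gives OUT[B5] (row B5 above).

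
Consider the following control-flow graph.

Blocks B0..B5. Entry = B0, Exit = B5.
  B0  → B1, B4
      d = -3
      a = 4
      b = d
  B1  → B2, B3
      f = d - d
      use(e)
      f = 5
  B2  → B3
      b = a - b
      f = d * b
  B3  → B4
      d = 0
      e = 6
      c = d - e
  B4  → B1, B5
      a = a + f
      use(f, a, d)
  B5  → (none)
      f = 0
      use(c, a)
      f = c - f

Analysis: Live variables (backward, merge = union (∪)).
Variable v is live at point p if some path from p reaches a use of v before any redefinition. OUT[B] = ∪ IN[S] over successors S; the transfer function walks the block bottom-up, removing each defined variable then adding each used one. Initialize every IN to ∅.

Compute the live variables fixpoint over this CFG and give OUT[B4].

Answer: {a, b, c, d, e}

Derivation:
Converged values:
  B0: | IN={c, e, f} | OUT={a, b, c, d, e, f}
  B1: | IN={a, b, d, e} | OUT={a, b, d, f}
  B2: | IN={a, b, d} | OUT={a, b, f}
  B3: | IN={a, b, f} | OUT={a, b, c, d, e, f}
  B4: | IN={a, b, c, d, e, f} | OUT={a, b, c, d, e}
  B5: | IN={a, c} | OUT={}

Merge at B4: OUT[B4] = IN[B1] ⊔ IN[B5] = {a, b, c, d, e}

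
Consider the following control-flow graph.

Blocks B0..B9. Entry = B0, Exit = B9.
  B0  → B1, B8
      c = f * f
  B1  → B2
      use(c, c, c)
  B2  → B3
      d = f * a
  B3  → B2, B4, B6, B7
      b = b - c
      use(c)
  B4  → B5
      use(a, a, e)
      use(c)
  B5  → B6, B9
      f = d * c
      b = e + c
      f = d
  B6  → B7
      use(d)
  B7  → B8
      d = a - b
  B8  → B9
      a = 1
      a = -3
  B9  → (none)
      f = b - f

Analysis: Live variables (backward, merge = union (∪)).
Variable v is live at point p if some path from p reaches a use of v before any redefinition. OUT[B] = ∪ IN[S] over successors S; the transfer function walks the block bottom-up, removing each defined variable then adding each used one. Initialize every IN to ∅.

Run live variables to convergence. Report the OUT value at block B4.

Answer: {a, c, d, e}

Derivation:
Converged values:
  B0:  IN={a, b, e, f}  OUT={a, b, c, e, f}
  B1:  IN={a, b, c, e, f}  OUT={a, b, c, e, f}
  B2:  IN={a, b, c, e, f}  OUT={a, b, c, d, e, f}
  B3:  IN={a, b, c, d, e, f}  OUT={a, b, c, d, e, f}
  B4:  IN={a, c, d, e}  OUT={a, c, d, e}
  B5:  IN={a, c, d, e}  OUT={a, b, d, f}
  B6:  IN={a, b, d, f}  OUT={a, b, f}
  B7:  IN={a, b, f}  OUT={b, f}
  B8:  IN={b, f}  OUT={b, f}
  B9:  IN={b, f}  OUT={}

Merge at B4: OUT[B4] = IN[B5] = {a, c, d, e}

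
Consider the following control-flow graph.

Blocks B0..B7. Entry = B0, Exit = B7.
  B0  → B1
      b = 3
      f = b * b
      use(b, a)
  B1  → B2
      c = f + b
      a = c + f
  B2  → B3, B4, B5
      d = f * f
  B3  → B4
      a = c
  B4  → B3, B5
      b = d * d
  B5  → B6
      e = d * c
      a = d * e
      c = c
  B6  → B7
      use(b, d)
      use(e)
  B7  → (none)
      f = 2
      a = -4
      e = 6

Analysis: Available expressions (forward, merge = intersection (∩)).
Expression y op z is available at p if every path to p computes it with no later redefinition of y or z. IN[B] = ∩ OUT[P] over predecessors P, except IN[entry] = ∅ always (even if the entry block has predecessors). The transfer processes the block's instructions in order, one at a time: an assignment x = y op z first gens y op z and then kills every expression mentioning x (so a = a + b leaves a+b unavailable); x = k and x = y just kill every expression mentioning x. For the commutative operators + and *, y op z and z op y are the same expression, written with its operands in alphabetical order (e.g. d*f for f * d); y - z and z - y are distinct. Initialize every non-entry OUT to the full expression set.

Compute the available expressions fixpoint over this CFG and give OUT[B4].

Per-block solution:
  B0:  IN={}  OUT={b*b}
  B1:  IN={b*b}  OUT={b*b, b+f, c+f}
  B2:  IN={b*b, b+f, c+f}  OUT={b*b, b+f, c+f, f*f}
  B3:  IN={c+f, f*f}  OUT={c+f, f*f}
  B4:  IN={c+f, f*f}  OUT={c+f, d*d, f*f}
  B5:  IN={c+f, f*f}  OUT={d*e, f*f}
  B6:  IN={d*e, f*f}  OUT={d*e, f*f}
  B7:  IN={d*e, f*f}  OUT={}

Merge at B4: IN[B4] = OUT[B2] ∩ OUT[B3] = {c+f, f*f}
Applying B4's transfer function to that IN value gives OUT[B4] (row B4 above).

Answer: {c+f, d*d, f*f}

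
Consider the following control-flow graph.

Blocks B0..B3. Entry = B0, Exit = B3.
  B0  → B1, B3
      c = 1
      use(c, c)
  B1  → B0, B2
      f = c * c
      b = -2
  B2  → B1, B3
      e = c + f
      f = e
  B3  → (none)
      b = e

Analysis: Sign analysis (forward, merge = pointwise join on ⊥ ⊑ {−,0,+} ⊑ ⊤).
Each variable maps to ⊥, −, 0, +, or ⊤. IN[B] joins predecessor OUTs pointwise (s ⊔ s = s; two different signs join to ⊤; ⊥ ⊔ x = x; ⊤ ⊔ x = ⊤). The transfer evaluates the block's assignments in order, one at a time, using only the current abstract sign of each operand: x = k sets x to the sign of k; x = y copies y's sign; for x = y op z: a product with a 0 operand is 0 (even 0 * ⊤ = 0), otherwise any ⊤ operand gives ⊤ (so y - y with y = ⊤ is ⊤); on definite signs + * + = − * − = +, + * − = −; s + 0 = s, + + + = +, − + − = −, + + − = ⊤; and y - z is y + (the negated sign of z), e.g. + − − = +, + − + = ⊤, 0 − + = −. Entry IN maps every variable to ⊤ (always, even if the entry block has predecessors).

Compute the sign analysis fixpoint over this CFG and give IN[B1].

Fixpoint table:
  B0: | IN=(all ⊤) | OUT={c:+; rest ⊤}
  B1: | IN={c:+; rest ⊤} | OUT={b:-, c:+, f:+; rest ⊤}
  B2: | IN={b:-, c:+, f:+; rest ⊤} | OUT={b:-, c:+, e:+, f:+; rest ⊤}
  B3: | IN={c:+; rest ⊤} | OUT={c:+; rest ⊤}

Merge at B1: IN[B1] = OUT[B0] ⊔ OUT[B2] = {a: ⊤, b: ⊤, c: +, d: ⊤, e: ⊤, f: ⊤}

Answer: {a: ⊤, b: ⊤, c: +, d: ⊤, e: ⊤, f: ⊤}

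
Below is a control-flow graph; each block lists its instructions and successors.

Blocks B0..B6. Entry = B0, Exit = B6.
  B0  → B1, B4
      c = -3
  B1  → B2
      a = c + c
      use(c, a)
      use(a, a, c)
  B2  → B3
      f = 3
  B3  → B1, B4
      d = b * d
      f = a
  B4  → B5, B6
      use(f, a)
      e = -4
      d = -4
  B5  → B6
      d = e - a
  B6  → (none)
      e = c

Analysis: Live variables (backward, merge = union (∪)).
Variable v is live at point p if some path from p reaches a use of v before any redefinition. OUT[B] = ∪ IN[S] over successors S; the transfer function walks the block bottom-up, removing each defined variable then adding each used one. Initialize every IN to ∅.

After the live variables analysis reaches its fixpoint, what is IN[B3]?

Answer: {a, b, c, d}

Derivation:
Converged values:
  B0:  IN={a, b, d, f}  OUT={a, b, c, d, f}
  B1:  IN={b, c, d}  OUT={a, b, c, d}
  B2:  IN={a, b, c, d}  OUT={a, b, c, d}
  B3:  IN={a, b, c, d}  OUT={a, b, c, d, f}
  B4:  IN={a, c, f}  OUT={a, c, e}
  B5:  IN={a, c, e}  OUT={c}
  B6:  IN={c}  OUT={}

Merge at B3: OUT[B3] = IN[B1] ⊔ IN[B4] = {a, b, c, d, f}
Applying B3's transfer function to that OUT value gives IN[B3] (row B3 above).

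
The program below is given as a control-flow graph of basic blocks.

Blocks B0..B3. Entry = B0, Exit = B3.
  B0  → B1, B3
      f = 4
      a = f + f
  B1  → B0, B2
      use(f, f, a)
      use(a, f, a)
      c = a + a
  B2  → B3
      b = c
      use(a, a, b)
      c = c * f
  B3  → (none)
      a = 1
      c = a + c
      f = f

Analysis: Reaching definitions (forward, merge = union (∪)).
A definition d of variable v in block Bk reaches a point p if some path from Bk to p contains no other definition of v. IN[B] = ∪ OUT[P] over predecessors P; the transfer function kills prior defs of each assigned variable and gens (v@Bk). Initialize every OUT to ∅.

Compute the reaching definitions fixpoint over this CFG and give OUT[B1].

Answer: {a@B0, c@B1, f@B0}

Trace:
Per-block solution:
  B0: | IN={a@B0, c@B1, f@B0} | OUT={a@B0, c@B1, f@B0}
  B1: | IN={a@B0, c@B1, f@B0} | OUT={a@B0, c@B1, f@B0}
  B2: | IN={a@B0, c@B1, f@B0} | OUT={a@B0, b@B2, c@B2, f@B0}
  B3: | IN={a@B0, b@B2, c@B1, c@B2, f@B0} | OUT={a@B3, b@B2, c@B3, f@B3}

Merge at B1: IN[B1] = OUT[B0] = {a@B0, c@B1, f@B0}
Applying B1's transfer function to that IN value gives OUT[B1] (row B1 above).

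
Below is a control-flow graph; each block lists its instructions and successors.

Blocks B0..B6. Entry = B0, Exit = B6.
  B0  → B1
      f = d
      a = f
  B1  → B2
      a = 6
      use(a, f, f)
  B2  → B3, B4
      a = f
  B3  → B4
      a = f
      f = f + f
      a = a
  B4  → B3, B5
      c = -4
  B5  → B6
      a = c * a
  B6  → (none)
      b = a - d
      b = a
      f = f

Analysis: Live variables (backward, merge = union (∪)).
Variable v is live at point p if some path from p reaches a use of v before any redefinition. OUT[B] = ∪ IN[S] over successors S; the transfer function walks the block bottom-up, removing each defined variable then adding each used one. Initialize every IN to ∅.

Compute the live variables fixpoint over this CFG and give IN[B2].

Answer: {d, f}

Trace:
Converged values:
  B0:  IN={d}  OUT={d, f}
  B1:  IN={d, f}  OUT={d, f}
  B2:  IN={d, f}  OUT={a, d, f}
  B3:  IN={d, f}  OUT={a, d, f}
  B4:  IN={a, d, f}  OUT={a, c, d, f}
  B5:  IN={a, c, d, f}  OUT={a, d, f}
  B6:  IN={a, d, f}  OUT={}

Merge at B2: OUT[B2] = IN[B3] ⊔ IN[B4] = {a, d, f}
Applying B2's transfer function to that OUT value gives IN[B2] (row B2 above).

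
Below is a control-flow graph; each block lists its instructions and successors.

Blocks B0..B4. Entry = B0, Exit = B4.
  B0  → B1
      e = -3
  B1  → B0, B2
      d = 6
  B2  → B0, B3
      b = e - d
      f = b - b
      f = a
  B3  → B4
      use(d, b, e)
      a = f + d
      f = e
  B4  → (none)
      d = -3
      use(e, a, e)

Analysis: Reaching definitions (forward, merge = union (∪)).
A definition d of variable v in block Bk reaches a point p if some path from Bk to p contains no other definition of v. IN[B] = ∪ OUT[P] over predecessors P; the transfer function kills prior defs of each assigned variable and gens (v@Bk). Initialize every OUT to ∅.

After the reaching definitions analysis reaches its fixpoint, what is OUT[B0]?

Per-block solution:
  B0:   IN={b@B2, d@B1, e@B0, f@B2}   OUT={b@B2, d@B1, e@B0, f@B2}
  B1:   IN={b@B2, d@B1, e@B0, f@B2}   OUT={b@B2, d@B1, e@B0, f@B2}
  B2:   IN={b@B2, d@B1, e@B0, f@B2}   OUT={b@B2, d@B1, e@B0, f@B2}
  B3:   IN={b@B2, d@B1, e@B0, f@B2}   OUT={a@B3, b@B2, d@B1, e@B0, f@B3}
  B4:   IN={a@B3, b@B2, d@B1, e@B0, f@B3}   OUT={a@B3, b@B2, d@B4, e@B0, f@B3}

Merge at B0 (entry node, so the boundary value {} is joined with the incoming edge(s)): IN[B0] = {} ⊔ OUT[B1] ⊔ OUT[B2] = {b@B2, d@B1, e@B0, f@B2}
Applying B0's transfer function to that IN value gives OUT[B0] (row B0 above).

Answer: {b@B2, d@B1, e@B0, f@B2}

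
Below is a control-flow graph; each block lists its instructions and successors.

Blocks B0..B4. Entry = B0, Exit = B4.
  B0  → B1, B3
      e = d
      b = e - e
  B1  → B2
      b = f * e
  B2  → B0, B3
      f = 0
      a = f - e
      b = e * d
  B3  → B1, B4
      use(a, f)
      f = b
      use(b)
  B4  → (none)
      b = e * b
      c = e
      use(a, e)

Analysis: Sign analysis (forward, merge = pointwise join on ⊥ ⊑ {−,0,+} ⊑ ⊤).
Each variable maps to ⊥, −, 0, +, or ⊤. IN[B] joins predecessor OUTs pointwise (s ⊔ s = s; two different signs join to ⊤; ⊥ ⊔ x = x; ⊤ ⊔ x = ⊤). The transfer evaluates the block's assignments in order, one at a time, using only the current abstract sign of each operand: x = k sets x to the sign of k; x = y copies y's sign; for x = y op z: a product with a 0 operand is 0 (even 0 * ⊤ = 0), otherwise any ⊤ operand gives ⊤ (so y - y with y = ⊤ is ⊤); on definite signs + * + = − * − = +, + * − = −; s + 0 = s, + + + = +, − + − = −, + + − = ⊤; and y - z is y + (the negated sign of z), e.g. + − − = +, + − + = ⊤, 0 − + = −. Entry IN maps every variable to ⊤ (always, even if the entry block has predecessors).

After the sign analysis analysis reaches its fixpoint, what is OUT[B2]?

Answer: {a: ⊤, b: ⊤, c: ⊤, d: ⊤, e: ⊤, f: 0}

Derivation:
Fixpoint table:
  B0:   IN=(all ⊤)   OUT=(all ⊤)
  B1:   IN=(all ⊤)   OUT=(all ⊤)
  B2:   IN=(all ⊤)   OUT={f:0; rest ⊤}
  B3:   IN=(all ⊤)   OUT=(all ⊤)
  B4:   IN=(all ⊤)   OUT=(all ⊤)

Merge at B2: IN[B2] = OUT[B1] = {a: ⊤, b: ⊤, c: ⊤, d: ⊤, e: ⊤, f: ⊤}
Applying B2's transfer function to that IN value gives OUT[B2] (row B2 above).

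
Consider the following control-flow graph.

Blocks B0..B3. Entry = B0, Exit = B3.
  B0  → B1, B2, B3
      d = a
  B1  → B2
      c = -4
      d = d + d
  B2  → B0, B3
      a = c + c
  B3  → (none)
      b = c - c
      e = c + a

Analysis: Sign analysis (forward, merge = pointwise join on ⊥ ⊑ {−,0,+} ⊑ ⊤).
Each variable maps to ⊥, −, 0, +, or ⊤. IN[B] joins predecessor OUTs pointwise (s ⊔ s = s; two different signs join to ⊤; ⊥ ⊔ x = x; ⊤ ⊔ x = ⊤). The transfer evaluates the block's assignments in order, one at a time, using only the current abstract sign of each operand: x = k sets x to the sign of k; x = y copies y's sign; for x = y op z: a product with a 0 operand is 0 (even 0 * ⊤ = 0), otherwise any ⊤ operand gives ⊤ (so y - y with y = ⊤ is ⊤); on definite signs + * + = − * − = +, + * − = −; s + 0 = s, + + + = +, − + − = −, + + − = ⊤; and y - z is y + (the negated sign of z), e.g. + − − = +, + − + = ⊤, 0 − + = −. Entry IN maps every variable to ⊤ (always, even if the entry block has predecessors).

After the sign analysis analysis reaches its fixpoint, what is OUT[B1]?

Answer: {a: ⊤, b: ⊤, c: -, d: ⊤, e: ⊤, f: ⊤}

Trace:
Fixpoint table:
  B0: | IN=(all ⊤) | OUT=(all ⊤)
  B1: | IN=(all ⊤) | OUT={c:-; rest ⊤}
  B2: | IN=(all ⊤) | OUT=(all ⊤)
  B3: | IN=(all ⊤) | OUT=(all ⊤)

Merge at B1: IN[B1] = OUT[B0] = {a: ⊤, b: ⊤, c: ⊤, d: ⊤, e: ⊤, f: ⊤}
Applying B1's transfer function to that IN value gives OUT[B1] (row B1 above).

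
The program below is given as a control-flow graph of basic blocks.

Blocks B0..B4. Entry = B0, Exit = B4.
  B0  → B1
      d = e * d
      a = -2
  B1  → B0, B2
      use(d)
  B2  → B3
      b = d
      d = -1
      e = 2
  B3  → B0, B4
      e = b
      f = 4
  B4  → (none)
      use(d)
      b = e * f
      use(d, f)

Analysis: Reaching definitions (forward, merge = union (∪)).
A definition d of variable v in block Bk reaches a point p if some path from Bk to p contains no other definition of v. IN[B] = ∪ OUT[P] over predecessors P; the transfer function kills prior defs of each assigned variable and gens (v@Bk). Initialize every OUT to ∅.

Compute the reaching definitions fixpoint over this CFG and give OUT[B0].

Converged values:
  B0:  IN={a@B0, b@B2, d@B0, d@B2, e@B3, f@B3}  OUT={a@B0, b@B2, d@B0, e@B3, f@B3}
  B1:  IN={a@B0, b@B2, d@B0, e@B3, f@B3}  OUT={a@B0, b@B2, d@B0, e@B3, f@B3}
  B2:  IN={a@B0, b@B2, d@B0, e@B3, f@B3}  OUT={a@B0, b@B2, d@B2, e@B2, f@B3}
  B3:  IN={a@B0, b@B2, d@B2, e@B2, f@B3}  OUT={a@B0, b@B2, d@B2, e@B3, f@B3}
  B4:  IN={a@B0, b@B2, d@B2, e@B3, f@B3}  OUT={a@B0, b@B4, d@B2, e@B3, f@B3}

Merge at B0 (entry node, so the boundary value {} is joined with the incoming edge(s)): IN[B0] = {} ⊔ OUT[B1] ⊔ OUT[B3] = {a@B0, b@B2, d@B0, d@B2, e@B3, f@B3}
Applying B0's transfer function to that IN value gives OUT[B0] (row B0 above).

Answer: {a@B0, b@B2, d@B0, e@B3, f@B3}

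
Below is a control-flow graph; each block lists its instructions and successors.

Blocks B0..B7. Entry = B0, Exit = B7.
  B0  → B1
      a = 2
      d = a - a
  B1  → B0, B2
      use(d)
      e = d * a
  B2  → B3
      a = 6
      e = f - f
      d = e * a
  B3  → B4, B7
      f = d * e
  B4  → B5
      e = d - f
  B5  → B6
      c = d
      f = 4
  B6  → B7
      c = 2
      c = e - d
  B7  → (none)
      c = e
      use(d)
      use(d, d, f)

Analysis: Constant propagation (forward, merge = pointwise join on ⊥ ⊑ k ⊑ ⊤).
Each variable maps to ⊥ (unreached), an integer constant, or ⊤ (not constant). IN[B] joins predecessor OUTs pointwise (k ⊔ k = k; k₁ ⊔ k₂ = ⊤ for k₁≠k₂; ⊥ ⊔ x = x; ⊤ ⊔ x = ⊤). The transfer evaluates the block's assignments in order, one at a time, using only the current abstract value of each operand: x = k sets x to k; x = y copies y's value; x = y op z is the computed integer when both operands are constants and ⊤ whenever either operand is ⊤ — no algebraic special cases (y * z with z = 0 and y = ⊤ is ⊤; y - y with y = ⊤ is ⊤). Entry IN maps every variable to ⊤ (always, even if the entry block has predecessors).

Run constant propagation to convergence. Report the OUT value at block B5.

Answer: {a: 6, b: ⊤, c: ⊤, d: ⊤, e: ⊤, f: 4}

Derivation:
Fixpoint table:
  B0:   IN=(all ⊤)   OUT={a:2, d:0; rest ⊤}
  B1:   IN={a:2, d:0; rest ⊤}   OUT={a:2, d:0, e:0; rest ⊤}
  B2:   IN={a:2, d:0, e:0; rest ⊤}   OUT={a:6; rest ⊤}
  B3:   IN={a:6; rest ⊤}   OUT={a:6; rest ⊤}
  B4:   IN={a:6; rest ⊤}   OUT={a:6; rest ⊤}
  B5:   IN={a:6; rest ⊤}   OUT={a:6, f:4; rest ⊤}
  B6:   IN={a:6, f:4; rest ⊤}   OUT={a:6, f:4; rest ⊤}
  B7:   IN={a:6; rest ⊤}   OUT={a:6; rest ⊤}

Merge at B5: IN[B5] = OUT[B4] = {a: 6, b: ⊤, c: ⊤, d: ⊤, e: ⊤, f: ⊤}
Applying B5's transfer function to that IN value gives OUT[B5] (row B5 above).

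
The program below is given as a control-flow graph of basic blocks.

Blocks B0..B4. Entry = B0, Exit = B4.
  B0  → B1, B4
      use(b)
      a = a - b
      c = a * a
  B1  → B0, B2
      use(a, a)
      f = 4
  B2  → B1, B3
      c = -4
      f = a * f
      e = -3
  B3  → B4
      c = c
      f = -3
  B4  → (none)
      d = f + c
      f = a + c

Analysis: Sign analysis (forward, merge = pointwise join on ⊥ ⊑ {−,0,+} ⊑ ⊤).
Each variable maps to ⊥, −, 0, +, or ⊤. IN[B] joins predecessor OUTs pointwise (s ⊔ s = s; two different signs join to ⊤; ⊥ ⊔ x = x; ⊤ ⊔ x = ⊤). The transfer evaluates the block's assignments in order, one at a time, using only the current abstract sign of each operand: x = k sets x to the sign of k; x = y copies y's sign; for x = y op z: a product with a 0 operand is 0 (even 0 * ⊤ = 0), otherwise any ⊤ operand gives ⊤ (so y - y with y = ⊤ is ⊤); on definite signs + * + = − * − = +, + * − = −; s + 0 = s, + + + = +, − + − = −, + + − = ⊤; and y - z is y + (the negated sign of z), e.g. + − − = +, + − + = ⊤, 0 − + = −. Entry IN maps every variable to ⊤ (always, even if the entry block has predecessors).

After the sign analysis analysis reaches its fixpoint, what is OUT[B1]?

Converged values:
  B0:  IN=(all ⊤)  OUT=(all ⊤)
  B1:  IN=(all ⊤)  OUT={f:+; rest ⊤}
  B2:  IN={f:+; rest ⊤}  OUT={c:-, e:-; rest ⊤}
  B3:  IN={c:-, e:-; rest ⊤}  OUT={c:-, e:-, f:-; rest ⊤}
  B4:  IN=(all ⊤)  OUT=(all ⊤)

Merge at B1: IN[B1] = OUT[B0] ⊔ OUT[B2] = {a: ⊤, b: ⊤, c: ⊤, d: ⊤, e: ⊤, f: ⊤}
Applying B1's transfer function to that IN value gives OUT[B1] (row B1 above).

Answer: {a: ⊤, b: ⊤, c: ⊤, d: ⊤, e: ⊤, f: +}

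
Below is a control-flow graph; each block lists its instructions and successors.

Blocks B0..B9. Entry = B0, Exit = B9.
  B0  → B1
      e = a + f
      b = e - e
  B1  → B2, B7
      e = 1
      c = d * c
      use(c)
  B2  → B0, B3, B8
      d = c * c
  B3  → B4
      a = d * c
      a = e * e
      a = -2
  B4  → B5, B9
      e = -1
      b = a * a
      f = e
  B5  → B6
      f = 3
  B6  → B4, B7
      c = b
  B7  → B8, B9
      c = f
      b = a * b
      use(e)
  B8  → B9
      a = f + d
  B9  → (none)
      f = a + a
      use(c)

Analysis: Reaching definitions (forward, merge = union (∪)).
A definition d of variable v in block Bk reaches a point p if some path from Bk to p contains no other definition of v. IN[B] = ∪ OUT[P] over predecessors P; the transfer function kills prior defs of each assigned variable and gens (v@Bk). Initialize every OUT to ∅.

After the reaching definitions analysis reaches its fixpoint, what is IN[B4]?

Answer: {a@B3, b@B0, b@B4, c@B1, c@B6, d@B2, e@B1, e@B4, f@B5}

Trace:
Fixpoint table:
  B0: | IN={b@B0, c@B1, d@B2, e@B1} | OUT={b@B0, c@B1, d@B2, e@B0}
  B1: | IN={b@B0, c@B1, d@B2, e@B0} | OUT={b@B0, c@B1, d@B2, e@B1}
  B2: | IN={b@B0, c@B1, d@B2, e@B1} | OUT={b@B0, c@B1, d@B2, e@B1}
  B3: | IN={b@B0, c@B1, d@B2, e@B1} | OUT={a@B3, b@B0, c@B1, d@B2, e@B1}
  B4: | IN={a@B3, b@B0, b@B4, c@B1, c@B6, d@B2, e@B1, e@B4, f@B5} | OUT={a@B3, b@B4, c@B1, c@B6, d@B2, e@B4, f@B4}
  B5: | IN={a@B3, b@B4, c@B1, c@B6, d@B2, e@B4, f@B4} | OUT={a@B3, b@B4, c@B1, c@B6, d@B2, e@B4, f@B5}
  B6: | IN={a@B3, b@B4, c@B1, c@B6, d@B2, e@B4, f@B5} | OUT={a@B3, b@B4, c@B6, d@B2, e@B4, f@B5}
  B7: | IN={a@B3, b@B0, b@B4, c@B1, c@B6, d@B2, e@B1, e@B4, f@B5} | OUT={a@B3, b@B7, c@B7, d@B2, e@B1, e@B4, f@B5}
  B8: | IN={a@B3, b@B0, b@B7, c@B1, c@B7, d@B2, e@B1, e@B4, f@B5} | OUT={a@B8, b@B0, b@B7, c@B1, c@B7, d@B2, e@B1, e@B4, f@B5}
  B9: | IN={a@B3, a@B8, b@B0, b@B4, b@B7, c@B1, c@B6, c@B7, d@B2, e@B1, e@B4, f@B4, f@B5} | OUT={a@B3, a@B8, b@B0, b@B4, b@B7, c@B1, c@B6, c@B7, d@B2, e@B1, e@B4, f@B9}

Merge at B4: IN[B4] = OUT[B3] ⊔ OUT[B6] = {a@B3, b@B0, b@B4, c@B1, c@B6, d@B2, e@B1, e@B4, f@B5}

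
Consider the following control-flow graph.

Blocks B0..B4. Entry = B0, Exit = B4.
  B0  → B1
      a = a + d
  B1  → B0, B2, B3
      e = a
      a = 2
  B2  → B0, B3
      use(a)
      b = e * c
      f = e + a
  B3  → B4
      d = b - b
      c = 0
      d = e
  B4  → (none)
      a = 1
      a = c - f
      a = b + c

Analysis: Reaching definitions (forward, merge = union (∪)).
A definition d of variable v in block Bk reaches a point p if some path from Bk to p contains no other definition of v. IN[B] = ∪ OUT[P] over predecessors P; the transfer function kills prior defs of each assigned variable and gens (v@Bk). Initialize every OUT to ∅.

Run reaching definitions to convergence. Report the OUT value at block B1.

Answer: {a@B1, b@B2, e@B1, f@B2}

Derivation:
Fixpoint table:
  B0: | IN={a@B1, b@B2, e@B1, f@B2} | OUT={a@B0, b@B2, e@B1, f@B2}
  B1: | IN={a@B0, b@B2, e@B1, f@B2} | OUT={a@B1, b@B2, e@B1, f@B2}
  B2: | IN={a@B1, b@B2, e@B1, f@B2} | OUT={a@B1, b@B2, e@B1, f@B2}
  B3: | IN={a@B1, b@B2, e@B1, f@B2} | OUT={a@B1, b@B2, c@B3, d@B3, e@B1, f@B2}
  B4: | IN={a@B1, b@B2, c@B3, d@B3, e@B1, f@B2} | OUT={a@B4, b@B2, c@B3, d@B3, e@B1, f@B2}

Merge at B1: IN[B1] = OUT[B0] = {a@B0, b@B2, e@B1, f@B2}
Applying B1's transfer function to that IN value gives OUT[B1] (row B1 above).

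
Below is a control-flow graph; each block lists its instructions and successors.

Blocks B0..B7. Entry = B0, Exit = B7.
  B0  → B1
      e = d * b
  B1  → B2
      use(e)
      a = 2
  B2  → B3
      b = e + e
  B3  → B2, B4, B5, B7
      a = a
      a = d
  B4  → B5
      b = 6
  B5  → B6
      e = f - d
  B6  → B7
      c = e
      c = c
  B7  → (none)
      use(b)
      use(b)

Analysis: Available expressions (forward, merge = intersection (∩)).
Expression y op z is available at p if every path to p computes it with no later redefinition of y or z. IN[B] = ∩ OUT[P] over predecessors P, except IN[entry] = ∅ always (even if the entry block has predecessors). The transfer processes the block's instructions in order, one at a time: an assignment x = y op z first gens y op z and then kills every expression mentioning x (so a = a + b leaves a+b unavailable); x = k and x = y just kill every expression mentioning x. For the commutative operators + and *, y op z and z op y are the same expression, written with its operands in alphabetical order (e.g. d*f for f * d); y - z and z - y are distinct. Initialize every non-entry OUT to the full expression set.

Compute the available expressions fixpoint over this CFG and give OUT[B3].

Per-block solution:
  B0: | IN={} | OUT={b*d}
  B1: | IN={b*d} | OUT={b*d}
  B2: | IN={} | OUT={e+e}
  B3: | IN={e+e} | OUT={e+e}
  B4: | IN={e+e} | OUT={e+e}
  B5: | IN={e+e} | OUT={f-d}
  B6: | IN={f-d} | OUT={f-d}
  B7: | IN={} | OUT={}

Merge at B3: IN[B3] = OUT[B2] = {e+e}
Applying B3's transfer function to that IN value gives OUT[B3] (row B3 above).

Answer: {e+e}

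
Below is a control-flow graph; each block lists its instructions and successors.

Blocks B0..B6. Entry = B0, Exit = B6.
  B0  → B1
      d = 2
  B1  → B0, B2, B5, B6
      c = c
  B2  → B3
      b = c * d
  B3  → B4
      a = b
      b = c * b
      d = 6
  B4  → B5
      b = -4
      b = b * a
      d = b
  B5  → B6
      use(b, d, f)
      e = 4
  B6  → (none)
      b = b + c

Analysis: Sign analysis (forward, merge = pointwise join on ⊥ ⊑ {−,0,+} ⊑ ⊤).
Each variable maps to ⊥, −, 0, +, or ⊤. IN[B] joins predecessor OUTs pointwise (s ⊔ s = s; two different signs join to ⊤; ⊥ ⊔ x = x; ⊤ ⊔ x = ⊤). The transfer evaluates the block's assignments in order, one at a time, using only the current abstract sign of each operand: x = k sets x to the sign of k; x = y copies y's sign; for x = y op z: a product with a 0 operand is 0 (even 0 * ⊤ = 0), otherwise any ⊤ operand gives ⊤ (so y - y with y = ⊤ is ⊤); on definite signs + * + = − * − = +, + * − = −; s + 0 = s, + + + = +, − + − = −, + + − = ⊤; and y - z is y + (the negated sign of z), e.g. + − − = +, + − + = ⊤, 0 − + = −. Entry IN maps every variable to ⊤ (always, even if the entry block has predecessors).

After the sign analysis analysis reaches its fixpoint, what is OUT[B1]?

Converged values:
  B0: | IN=(all ⊤) | OUT={d:+; rest ⊤}
  B1: | IN={d:+; rest ⊤} | OUT={d:+; rest ⊤}
  B2: | IN={d:+; rest ⊤} | OUT={d:+; rest ⊤}
  B3: | IN={d:+; rest ⊤} | OUT={d:+; rest ⊤}
  B4: | IN={d:+; rest ⊤} | OUT=(all ⊤)
  B5: | IN=(all ⊤) | OUT={e:+; rest ⊤}
  B6: | IN=(all ⊤) | OUT=(all ⊤)

Merge at B1: IN[B1] = OUT[B0] = {a: ⊤, b: ⊤, c: ⊤, d: +, e: ⊤, f: ⊤}
Applying B1's transfer function to that IN value gives OUT[B1] (row B1 above).

Answer: {a: ⊤, b: ⊤, c: ⊤, d: +, e: ⊤, f: ⊤}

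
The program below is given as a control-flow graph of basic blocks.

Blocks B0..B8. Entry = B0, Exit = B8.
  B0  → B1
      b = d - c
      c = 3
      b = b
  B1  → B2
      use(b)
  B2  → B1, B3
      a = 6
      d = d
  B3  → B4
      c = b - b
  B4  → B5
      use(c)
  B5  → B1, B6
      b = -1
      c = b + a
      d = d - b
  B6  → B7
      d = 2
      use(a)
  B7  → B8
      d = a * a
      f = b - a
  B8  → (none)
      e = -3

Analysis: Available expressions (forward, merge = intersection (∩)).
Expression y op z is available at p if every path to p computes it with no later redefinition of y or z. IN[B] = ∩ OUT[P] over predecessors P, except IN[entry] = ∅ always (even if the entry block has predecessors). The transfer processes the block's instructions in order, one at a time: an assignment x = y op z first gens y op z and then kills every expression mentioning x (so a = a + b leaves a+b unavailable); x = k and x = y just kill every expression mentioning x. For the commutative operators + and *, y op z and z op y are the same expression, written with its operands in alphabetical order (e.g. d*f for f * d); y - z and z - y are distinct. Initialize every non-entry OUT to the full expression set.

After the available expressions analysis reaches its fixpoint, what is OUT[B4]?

Fixpoint table:
  B0:   IN={}   OUT={}
  B1:   IN={}   OUT={}
  B2:   IN={}   OUT={}
  B3:   IN={}   OUT={b-b}
  B4:   IN={b-b}   OUT={b-b}
  B5:   IN={b-b}   OUT={a+b}
  B6:   IN={a+b}   OUT={a+b}
  B7:   IN={a+b}   OUT={a*a, a+b, b-a}
  B8:   IN={a*a, a+b, b-a}   OUT={a*a, a+b, b-a}

Merge at B4: IN[B4] = OUT[B3] = {b-b}
Applying B4's transfer function to that IN value gives OUT[B4] (row B4 above).

Answer: {b-b}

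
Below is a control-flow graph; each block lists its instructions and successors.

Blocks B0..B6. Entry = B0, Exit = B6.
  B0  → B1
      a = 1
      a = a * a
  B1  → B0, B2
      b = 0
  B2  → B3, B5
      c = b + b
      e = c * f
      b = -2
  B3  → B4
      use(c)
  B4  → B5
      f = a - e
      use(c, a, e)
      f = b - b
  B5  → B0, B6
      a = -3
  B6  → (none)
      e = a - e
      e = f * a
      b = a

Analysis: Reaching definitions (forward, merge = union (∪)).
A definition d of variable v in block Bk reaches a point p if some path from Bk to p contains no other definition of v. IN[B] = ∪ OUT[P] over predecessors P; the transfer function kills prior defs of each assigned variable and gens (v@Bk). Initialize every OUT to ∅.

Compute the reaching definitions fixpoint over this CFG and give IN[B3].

Fixpoint table:
  B0: | IN={a@B0, a@B5, b@B1, b@B2, c@B2, e@B2, f@B4} | OUT={a@B0, b@B1, b@B2, c@B2, e@B2, f@B4}
  B1: | IN={a@B0, b@B1, b@B2, c@B2, e@B2, f@B4} | OUT={a@B0, b@B1, c@B2, e@B2, f@B4}
  B2: | IN={a@B0, b@B1, c@B2, e@B2, f@B4} | OUT={a@B0, b@B2, c@B2, e@B2, f@B4}
  B3: | IN={a@B0, b@B2, c@B2, e@B2, f@B4} | OUT={a@B0, b@B2, c@B2, e@B2, f@B4}
  B4: | IN={a@B0, b@B2, c@B2, e@B2, f@B4} | OUT={a@B0, b@B2, c@B2, e@B2, f@B4}
  B5: | IN={a@B0, b@B2, c@B2, e@B2, f@B4} | OUT={a@B5, b@B2, c@B2, e@B2, f@B4}
  B6: | IN={a@B5, b@B2, c@B2, e@B2, f@B4} | OUT={a@B5, b@B6, c@B2, e@B6, f@B4}

Merge at B3: IN[B3] = OUT[B2] = {a@B0, b@B2, c@B2, e@B2, f@B4}

Answer: {a@B0, b@B2, c@B2, e@B2, f@B4}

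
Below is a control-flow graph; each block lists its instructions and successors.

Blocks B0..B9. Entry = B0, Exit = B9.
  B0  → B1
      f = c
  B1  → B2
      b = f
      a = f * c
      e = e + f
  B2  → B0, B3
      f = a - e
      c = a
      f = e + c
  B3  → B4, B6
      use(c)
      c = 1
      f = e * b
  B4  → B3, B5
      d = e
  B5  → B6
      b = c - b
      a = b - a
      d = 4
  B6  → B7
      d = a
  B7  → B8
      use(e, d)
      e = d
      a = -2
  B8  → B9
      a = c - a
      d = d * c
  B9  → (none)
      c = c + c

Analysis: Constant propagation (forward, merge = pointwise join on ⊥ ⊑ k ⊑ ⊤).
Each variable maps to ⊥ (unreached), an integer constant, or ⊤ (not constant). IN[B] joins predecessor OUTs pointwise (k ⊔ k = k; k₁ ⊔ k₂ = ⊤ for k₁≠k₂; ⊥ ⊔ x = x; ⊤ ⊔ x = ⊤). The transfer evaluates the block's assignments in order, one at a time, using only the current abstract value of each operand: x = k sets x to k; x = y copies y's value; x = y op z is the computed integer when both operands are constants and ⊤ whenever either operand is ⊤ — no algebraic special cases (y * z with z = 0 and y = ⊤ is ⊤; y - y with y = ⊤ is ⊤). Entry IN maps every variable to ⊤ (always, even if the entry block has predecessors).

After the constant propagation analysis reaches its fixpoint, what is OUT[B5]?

Converged values:
  B0: | IN=(all ⊤) | OUT=(all ⊤)
  B1: | IN=(all ⊤) | OUT=(all ⊤)
  B2: | IN=(all ⊤) | OUT=(all ⊤)
  B3: | IN=(all ⊤) | OUT={c:1; rest ⊤}
  B4: | IN={c:1; rest ⊤} | OUT={c:1; rest ⊤}
  B5: | IN={c:1; rest ⊤} | OUT={c:1, d:4; rest ⊤}
  B6: | IN={c:1; rest ⊤} | OUT={c:1; rest ⊤}
  B7: | IN={c:1; rest ⊤} | OUT={a:-2, c:1; rest ⊤}
  B8: | IN={a:-2, c:1; rest ⊤} | OUT={a:3, c:1; rest ⊤}
  B9: | IN={a:3, c:1; rest ⊤} | OUT={a:3, c:2; rest ⊤}

Merge at B5: IN[B5] = OUT[B4] = {a: ⊤, b: ⊤, c: 1, d: ⊤, e: ⊤, f: ⊤}
Applying B5's transfer function to that IN value gives OUT[B5] (row B5 above).

Answer: {a: ⊤, b: ⊤, c: 1, d: 4, e: ⊤, f: ⊤}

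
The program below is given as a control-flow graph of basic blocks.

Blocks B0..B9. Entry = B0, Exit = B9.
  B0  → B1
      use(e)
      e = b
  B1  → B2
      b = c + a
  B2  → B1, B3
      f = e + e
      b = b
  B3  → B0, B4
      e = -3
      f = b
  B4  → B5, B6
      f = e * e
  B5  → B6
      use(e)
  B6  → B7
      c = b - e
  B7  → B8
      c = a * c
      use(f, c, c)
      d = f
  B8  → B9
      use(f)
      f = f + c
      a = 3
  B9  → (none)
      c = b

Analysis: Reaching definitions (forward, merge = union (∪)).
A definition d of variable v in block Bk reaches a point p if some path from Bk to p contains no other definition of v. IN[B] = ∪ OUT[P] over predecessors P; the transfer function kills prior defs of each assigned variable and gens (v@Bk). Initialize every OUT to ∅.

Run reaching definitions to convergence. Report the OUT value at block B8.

Converged values:
  B0: | IN={b@B2, e@B3, f@B3} | OUT={b@B2, e@B0, f@B3}
  B1: | IN={b@B2, e@B0, f@B2, f@B3} | OUT={b@B1, e@B0, f@B2, f@B3}
  B2: | IN={b@B1, e@B0, f@B2, f@B3} | OUT={b@B2, e@B0, f@B2}
  B3: | IN={b@B2, e@B0, f@B2} | OUT={b@B2, e@B3, f@B3}
  B4: | IN={b@B2, e@B3, f@B3} | OUT={b@B2, e@B3, f@B4}
  B5: | IN={b@B2, e@B3, f@B4} | OUT={b@B2, e@B3, f@B4}
  B6: | IN={b@B2, e@B3, f@B4} | OUT={b@B2, c@B6, e@B3, f@B4}
  B7: | IN={b@B2, c@B6, e@B3, f@B4} | OUT={b@B2, c@B7, d@B7, e@B3, f@B4}
  B8: | IN={b@B2, c@B7, d@B7, e@B3, f@B4} | OUT={a@B8, b@B2, c@B7, d@B7, e@B3, f@B8}
  B9: | IN={a@B8, b@B2, c@B7, d@B7, e@B3, f@B8} | OUT={a@B8, b@B2, c@B9, d@B7, e@B3, f@B8}

Merge at B8: IN[B8] = OUT[B7] = {b@B2, c@B7, d@B7, e@B3, f@B4}
Applying B8's transfer function to that IN value gives OUT[B8] (row B8 above).

Answer: {a@B8, b@B2, c@B7, d@B7, e@B3, f@B8}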